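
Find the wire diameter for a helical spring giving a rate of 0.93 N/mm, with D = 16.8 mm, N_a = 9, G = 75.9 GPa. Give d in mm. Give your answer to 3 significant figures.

1.43 mm

d = (8D³N_a·k / G)^(1/4) = (8·16.8³·9·0.93 / (75.9×10³))^0.25
  = (4.1831)^0.25 = 1.4301 mm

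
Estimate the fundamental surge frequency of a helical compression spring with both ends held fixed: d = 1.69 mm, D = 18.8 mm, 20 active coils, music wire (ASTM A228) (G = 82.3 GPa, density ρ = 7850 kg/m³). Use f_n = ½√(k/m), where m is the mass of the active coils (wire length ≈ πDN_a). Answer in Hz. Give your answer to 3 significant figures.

87.1 Hz

k = Gd⁴/(8D³N_a) = (82.3×10³)(1.69⁴)/(8·18.8³·20) = 0.63147 N/mm = 631.47 N/m
Wire length L = πDN_a = π·18.8·20 = 1181.2 mm
m = ρ·(πd²/4)·L = 7850 × 2.2432×10⁻⁶ m² × 1.1812 m = 0.0208 kg
f_n = ½√(k/m) = 0.5·√(631.47/0.0208) = 0.5·√(30359) = 87.119 Hz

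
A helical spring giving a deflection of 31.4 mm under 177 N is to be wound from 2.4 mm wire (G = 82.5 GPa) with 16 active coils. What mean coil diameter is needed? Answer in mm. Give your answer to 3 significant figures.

15.6 mm

Required rate k = F/δ = 177/31.4 = 5.6369 N/mm
D = (Gd⁴/(8N_a·k))^(1/3) = (82.5×10³·2.4⁴/(8·16·5.6369))^(1/3)
  = (3793.55)^(1/3) = 15.5961 mm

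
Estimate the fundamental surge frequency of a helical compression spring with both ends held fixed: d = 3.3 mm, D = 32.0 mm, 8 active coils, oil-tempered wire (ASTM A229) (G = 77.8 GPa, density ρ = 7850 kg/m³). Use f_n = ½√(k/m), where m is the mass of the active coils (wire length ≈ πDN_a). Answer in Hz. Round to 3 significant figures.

k = Gd⁴/(8D³N_a) = (77.8×10³)(3.3⁴)/(8·32.0³·8) = 4.3995 N/mm = 4399.5 N/m
Wire length L = πDN_a = π·32.0·8 = 804.25 mm
m = ρ·(πd²/4)·L = 7850 × 8.553×10⁻⁶ m² × 0.80425 m = 0.053998 kg
f_n = ½√(k/m) = 0.5·√(4399.5/0.053998) = 0.5·√(81476) = 142.72 Hz

143 Hz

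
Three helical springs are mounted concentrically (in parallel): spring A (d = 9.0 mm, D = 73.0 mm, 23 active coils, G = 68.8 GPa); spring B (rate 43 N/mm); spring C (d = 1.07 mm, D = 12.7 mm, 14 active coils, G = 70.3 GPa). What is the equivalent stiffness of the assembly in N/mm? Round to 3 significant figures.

49.7 N/mm

k_A = Gd⁴/(8D³N_a) = (68.8×10³)(9.0⁴)/(8·73.0³·23) = 6.3063 N/mm
k_C = Gd⁴/(8D³N_a) = (70.3×10³)(1.07⁴)/(8·12.7³·14) = 0.40166 N/mm
Parallel: k_eq = 6.3063 + 43 + 0.40166 = 49.708 N/mm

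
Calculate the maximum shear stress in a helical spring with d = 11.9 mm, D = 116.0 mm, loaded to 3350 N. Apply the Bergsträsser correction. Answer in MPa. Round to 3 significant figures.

Spring index C = D/d = 116.0/11.9 = 9.7479
K_B = (4C+2)/(4C−3) = 40.992/35.992 = 1.1389
τ₀ = 8FD/(πd³) = 8·3350·116.0/(π·11.9³) = 3.1088e+06/5294.1 = 587.22 MPa
τ_max = K·τ₀ = 1.1389 × 587.22 = 668.8 MPa

669 MPa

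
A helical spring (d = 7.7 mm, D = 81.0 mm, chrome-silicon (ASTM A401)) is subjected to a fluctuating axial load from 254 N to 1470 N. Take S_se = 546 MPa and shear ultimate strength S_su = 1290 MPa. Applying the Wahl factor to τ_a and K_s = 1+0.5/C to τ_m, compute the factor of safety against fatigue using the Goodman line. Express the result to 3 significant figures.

1.13

C = D/d = 81.0/7.7 = 10.5195; K_W = (4C−1)/(4C−4)+0.615/C = 1.1372; K_s = 1+0.5/C = 1.0475
F_a = (F_max−F_min)/2 = 608 N; F_m = (F_max+F_min)/2 = 862 N
τ_a = K_W·8F_aD/(πd³) = 1.1372 × 274.7 = 312.4 MPa
τ_m = K_s·8F_mD/(πd³) = 1.0475 × 389.46 = 407.97 MPa
Goodman: 1/n_f = τ_a/S_se + τ_m/S_su = 312.4/546 + 407.97/1290 = 0.57216 + 0.31625 = 0.88842
n_f = 1/0.88842 = 1.126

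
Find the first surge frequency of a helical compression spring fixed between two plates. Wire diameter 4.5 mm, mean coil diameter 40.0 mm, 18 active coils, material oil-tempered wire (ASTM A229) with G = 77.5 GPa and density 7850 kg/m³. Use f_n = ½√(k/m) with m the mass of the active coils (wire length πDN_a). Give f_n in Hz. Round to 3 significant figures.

k = Gd⁴/(8D³N_a) = (77.5×10³)(4.5⁴)/(8·40.0³·18) = 3.4483 N/mm = 3448.3 N/m
Wire length L = πDN_a = π·40.0·18 = 2261.9 mm
m = ρ·(πd²/4)·L = 7850 × 15.904×10⁻⁶ m² × 2.2619 m = 0.2824 kg
f_n = ½√(k/m) = 0.5·√(3448.3/0.2824) = 0.5·√(12211) = 55.251 Hz

55.3 Hz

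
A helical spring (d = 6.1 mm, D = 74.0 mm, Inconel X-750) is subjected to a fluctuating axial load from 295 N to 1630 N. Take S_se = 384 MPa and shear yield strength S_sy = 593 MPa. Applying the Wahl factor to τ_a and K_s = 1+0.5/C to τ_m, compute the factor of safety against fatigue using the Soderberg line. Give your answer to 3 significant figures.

C = D/d = 74.0/6.1 = 12.1311; K_W = (4C−1)/(4C−4)+0.615/C = 1.1181; K_s = 1+0.5/C = 1.0412
F_a = (F_max−F_min)/2 = 667.5 N; F_m = (F_max+F_min)/2 = 962.5 N
τ_a = K_W·8F_aD/(πd³) = 1.1181 × 554.16 = 619.59 MPa
τ_m = K_s·8F_mD/(πd³) = 1.0412 × 799.07 = 832 MPa
Soderberg: 1/n_f = τ_a/S_se + τ_m/S_sy = 619.59/384 + 832/593 = 1.61352 + 1.40304 = 3.0166
n_f = 1/3.0166 = 0.3315

0.332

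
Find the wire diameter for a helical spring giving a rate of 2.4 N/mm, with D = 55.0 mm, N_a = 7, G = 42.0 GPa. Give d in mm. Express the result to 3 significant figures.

d = (8D³N_a·k / G)^(1/4) = (8·55.0³·7·2.4 / (42.0×10³))^0.25
  = (532.4)^0.25 = 4.8035 mm

4.80 mm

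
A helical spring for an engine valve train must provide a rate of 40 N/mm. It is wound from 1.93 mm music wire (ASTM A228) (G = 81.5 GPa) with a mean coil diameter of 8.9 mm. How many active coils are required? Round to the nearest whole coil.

N_a = Gd⁴/(8D³k) = (81.5×10³ × 1.93⁴)/(8 × 8.9³ × 40)
    = 1.1308e+06 / 225590 = 5.013 → 5 coils

5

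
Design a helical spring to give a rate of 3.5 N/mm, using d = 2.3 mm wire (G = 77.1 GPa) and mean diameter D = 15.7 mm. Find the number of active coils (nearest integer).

20

N_a = Gd⁴/(8D³k) = (77.1×10³ × 2.3⁴)/(8 × 15.7³ × 3.5)
    = 2.15757e+06 / 108357 = 19.91 → 20 coils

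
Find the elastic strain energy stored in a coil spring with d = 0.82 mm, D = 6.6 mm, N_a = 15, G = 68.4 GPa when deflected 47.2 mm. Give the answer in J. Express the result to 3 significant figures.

0.999 J

k = Gd⁴/(8D³N_a) = (68.4×10³)(0.82⁴)/(8·6.6³·15) = 0.89639 N/mm
U = ½kδ² = 0.5 × 0.89639 × 47.2² = 998.51 N·mm = 0.99851 J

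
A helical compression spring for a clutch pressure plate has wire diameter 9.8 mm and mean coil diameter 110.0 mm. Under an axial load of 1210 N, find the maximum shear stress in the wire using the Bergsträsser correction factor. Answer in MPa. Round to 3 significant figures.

Spring index C = D/d = 110.0/9.8 = 11.2245
K_B = (4C+2)/(4C−3) = 46.898/41.898 = 1.1193
τ₀ = 8FD/(πd³) = 8·1210·110.0/(π·9.8³) = 1.0648e+06/2956.8 = 360.11 MPa
τ_max = K·τ₀ = 1.1193 × 360.11 = 403.09 MPa

403 MPa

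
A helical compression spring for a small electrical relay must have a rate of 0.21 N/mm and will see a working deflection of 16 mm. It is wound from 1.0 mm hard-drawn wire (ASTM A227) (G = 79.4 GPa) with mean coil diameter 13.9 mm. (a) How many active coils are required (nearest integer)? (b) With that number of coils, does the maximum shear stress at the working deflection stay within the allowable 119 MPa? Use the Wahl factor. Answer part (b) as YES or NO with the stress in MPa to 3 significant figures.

N_a = Gd⁴/(8D³k) = (79.4×10³)(1.0⁴)/(8·13.9³·0.21) = 17.6 → N_a = 18
Actual rate k = Gd⁴/(8D³·18) = 0.20531 N/mm
Working load F = kδ = 0.20531·16 = 3.285 N
C = 13.9/1.0 = 13.9000; K_W = (4C−1)/(4C−4)+0.615/C = 1.1024
τ_max = K_W·8FD/(πd³) = 1.1024·116.28 = 128.18 MPa
τ_max > 119 MPa → exceeds allowable

(a) 18 coils; (b) NO, τ_max = 128 MPa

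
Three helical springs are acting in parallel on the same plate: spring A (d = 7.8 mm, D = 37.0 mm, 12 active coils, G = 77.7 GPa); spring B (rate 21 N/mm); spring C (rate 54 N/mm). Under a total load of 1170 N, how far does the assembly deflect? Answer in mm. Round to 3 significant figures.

8.72 mm

k_A = Gd⁴/(8D³N_a) = (77.7×10³)(7.8⁴)/(8·37.0³·12) = 59.146 N/mm
Parallel: k_eq = 59.146 + 21 + 54 = 134.15 N/mm
δ = F/k_eq = 1170/134.15 = 8.7219 mm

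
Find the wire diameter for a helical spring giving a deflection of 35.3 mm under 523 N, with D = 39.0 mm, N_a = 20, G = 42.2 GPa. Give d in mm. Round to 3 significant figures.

7.60 mm

Required rate k = F/δ = 523/35.3 = 14.816 N/mm
d = (8D³N_a·k / G)^(1/4) = (8·39.0³·20·14.816 / (42.2×10³))^0.25
  = (3332.2)^0.25 = 7.5977 mm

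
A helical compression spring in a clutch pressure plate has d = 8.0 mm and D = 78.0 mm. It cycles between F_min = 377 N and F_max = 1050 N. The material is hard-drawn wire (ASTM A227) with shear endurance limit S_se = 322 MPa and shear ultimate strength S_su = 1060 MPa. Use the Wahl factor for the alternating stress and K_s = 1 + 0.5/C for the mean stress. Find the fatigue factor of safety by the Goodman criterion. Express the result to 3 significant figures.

C = D/d = 78.0/8.0 = 9.7500; K_W = (4C−1)/(4C−4)+0.615/C = 1.1488; K_s = 1+0.5/C = 1.0513
F_a = (F_max−F_min)/2 = 336.5 N; F_m = (F_max+F_min)/2 = 713.5 N
τ_a = K_W·8F_aD/(πd³) = 1.1488 × 130.54 = 149.97 MPa
τ_m = K_s·8F_mD/(πd³) = 1.0513 × 276.8 = 290.99 MPa
Goodman: 1/n_f = τ_a/S_se + τ_m/S_su = 149.97/322 + 290.99/1060 = 0.46573 + 0.27452 = 0.74025
n_f = 1/0.74025 = 1.351

1.35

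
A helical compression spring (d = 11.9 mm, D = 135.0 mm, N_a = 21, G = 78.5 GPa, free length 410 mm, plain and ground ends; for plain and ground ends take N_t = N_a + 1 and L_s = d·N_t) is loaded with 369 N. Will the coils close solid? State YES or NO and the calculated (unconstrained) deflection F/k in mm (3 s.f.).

NO, δ = 96.9 mm

k = Gd⁴/(8D³N_a) = (78.5×10³)(11.9⁴)/(8·135.0³·21) = 3.8084 N/mm
N_t = 22; L_s = 11.9·22 = 261.8 mm; δ_solid = L₀ − L_s = 410 − 261.8 = 148.2 mm
δ = F/k = 369/3.8084 = 96.89 mm
δ < δ_solid → spring does not go solid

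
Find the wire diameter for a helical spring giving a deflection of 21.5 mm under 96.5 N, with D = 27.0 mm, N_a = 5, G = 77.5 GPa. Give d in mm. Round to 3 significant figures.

Required rate k = F/δ = 96.5/21.5 = 4.4884 N/mm
d = (8D³N_a·k / G)^(1/4) = (8·27.0³·5·4.4884 / (77.5×10³))^0.25
  = (45.597)^0.25 = 2.5986 mm

2.60 mm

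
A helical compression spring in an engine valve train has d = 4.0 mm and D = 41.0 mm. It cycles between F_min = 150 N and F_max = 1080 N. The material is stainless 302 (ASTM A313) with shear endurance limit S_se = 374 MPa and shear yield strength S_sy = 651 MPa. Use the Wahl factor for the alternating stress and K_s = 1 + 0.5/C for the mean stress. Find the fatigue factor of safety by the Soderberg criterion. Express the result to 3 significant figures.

0.254

C = D/d = 41.0/4.0 = 10.2500; K_W = (4C−1)/(4C−4)+0.615/C = 1.1411; K_s = 1+0.5/C = 1.0488
F_a = (F_max−F_min)/2 = 465 N; F_m = (F_max+F_min)/2 = 615 N
τ_a = K_W·8F_aD/(πd³) = 1.1411 × 758.57 = 865.59 MPa
τ_m = K_s·8F_mD/(πd³) = 1.0488 × 1003.3 = 1052.2 MPa
Soderberg: 1/n_f = τ_a/S_se + τ_m/S_sy = 865.59/374 + 1052.2/651 = 2.31442 + 1.61630 = 3.9307
n_f = 1/3.9307 = 0.2544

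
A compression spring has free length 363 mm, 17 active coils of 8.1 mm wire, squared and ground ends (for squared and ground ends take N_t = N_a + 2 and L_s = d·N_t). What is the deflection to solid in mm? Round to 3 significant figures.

209 mm

N_t = 19; L_s = 8.1·19 = 153.9 mm
δ_solid = L₀ − L_s = 363 − 153.9 = 209.1 mm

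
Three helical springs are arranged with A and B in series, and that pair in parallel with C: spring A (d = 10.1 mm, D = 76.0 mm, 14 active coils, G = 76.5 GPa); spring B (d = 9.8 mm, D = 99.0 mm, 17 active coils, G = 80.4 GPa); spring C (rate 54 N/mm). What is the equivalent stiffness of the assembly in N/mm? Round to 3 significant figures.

58.2 N/mm

k_A = Gd⁴/(8D³N_a) = (76.5×10³)(10.1⁴)/(8·76.0³·14) = 16.192 N/mm
k_B = Gd⁴/(8D³N_a) = (80.4×10³)(9.8⁴)/(8·99.0³·17) = 5.6197 N/mm
Springs A,B series: k_AB = 1/(1/16.192+1/5.6197) = 4.1718 N/mm; parallel with C: k_eq = 4.1718+54 = 58.172 N/mm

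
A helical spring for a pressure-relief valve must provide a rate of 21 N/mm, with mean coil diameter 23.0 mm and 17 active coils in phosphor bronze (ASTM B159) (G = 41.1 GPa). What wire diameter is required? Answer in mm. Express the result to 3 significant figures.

d = (8D³N_a·k / G)^(1/4) = (8·23.0³·17·21 / (41.1×10³))^0.25
  = (845.47)^0.25 = 5.3923 mm

5.39 mm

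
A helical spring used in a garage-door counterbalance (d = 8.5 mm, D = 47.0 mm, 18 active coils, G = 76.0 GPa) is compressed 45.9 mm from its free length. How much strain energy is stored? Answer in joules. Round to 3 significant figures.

k = Gd⁴/(8D³N_a) = (76.0×10³)(8.5⁴)/(8·47.0³·18) = 26.536 N/mm
U = ½kδ² = 0.5 × 26.536 × 45.9² = 27953 N·mm = 27.953 J

28.0 J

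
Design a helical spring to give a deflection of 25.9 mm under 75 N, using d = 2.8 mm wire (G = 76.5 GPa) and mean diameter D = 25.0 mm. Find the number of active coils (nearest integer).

Required rate k = F/δ = 75/25.9 = 2.8958 N/mm
N_a = Gd⁴/(8D³k) = (76.5×10³ × 2.8⁴)/(8 × 25.0³ × 2.8958)
    = 4.70212e+06 / 361969 = 12.99 → 13 coils

13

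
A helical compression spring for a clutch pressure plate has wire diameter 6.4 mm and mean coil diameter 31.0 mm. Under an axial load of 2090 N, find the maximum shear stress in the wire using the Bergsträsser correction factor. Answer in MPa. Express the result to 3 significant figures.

Spring index C = D/d = 31.0/6.4 = 4.8438
K_B = (4C+2)/(4C−3) = 21.375/16.375 = 1.3053
τ₀ = 8FD/(πd³) = 8·2090·31.0/(π·6.4³) = 518320/823.55 = 629.37 MPa
τ_max = K·τ₀ = 1.3053 × 629.37 = 821.55 MPa

822 MPa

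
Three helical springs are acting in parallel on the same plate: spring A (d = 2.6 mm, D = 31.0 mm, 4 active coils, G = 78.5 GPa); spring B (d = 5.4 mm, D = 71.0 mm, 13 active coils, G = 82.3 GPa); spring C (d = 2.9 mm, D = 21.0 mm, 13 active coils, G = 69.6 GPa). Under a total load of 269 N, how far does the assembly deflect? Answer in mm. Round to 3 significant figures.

25.0 mm

k_A = Gd⁴/(8D³N_a) = (78.5×10³)(2.6⁴)/(8·31.0³·4) = 3.7629 N/mm
k_B = Gd⁴/(8D³N_a) = (82.3×10³)(5.4⁴)/(8·71.0³·13) = 1.88 N/mm
k_C = Gd⁴/(8D³N_a) = (69.6×10³)(2.9⁴)/(8·21.0³·13) = 5.111 N/mm
Parallel: k_eq = 3.7629 + 1.88 + 5.111 = 10.754 N/mm
δ = F/k_eq = 269/10.754 = 25.014 mm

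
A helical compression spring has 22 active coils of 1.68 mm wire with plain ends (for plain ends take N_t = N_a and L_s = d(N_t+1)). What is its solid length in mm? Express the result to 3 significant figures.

38.6 mm

plain ends: N_t = N_a = 22
L_s = d·(N_t+1) = 1.68 × 23 = 38.64 mm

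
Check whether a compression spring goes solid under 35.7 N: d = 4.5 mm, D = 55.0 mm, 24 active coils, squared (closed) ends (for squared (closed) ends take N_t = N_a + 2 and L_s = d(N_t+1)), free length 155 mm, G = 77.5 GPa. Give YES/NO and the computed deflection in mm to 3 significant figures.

YES, δ = 35.9 mm

k = Gd⁴/(8D³N_a) = (77.5×10³)(4.5⁴)/(8·55.0³·24) = 0.99486 N/mm
N_t = 26; L_s = 4.5·27 = 121.5 mm; δ_solid = L₀ − L_s = 155 − 121.5 = 33.5 mm
δ = F/k = 35.7/0.99486 = 35.884 mm
δ ≥ δ_solid → spring goes solid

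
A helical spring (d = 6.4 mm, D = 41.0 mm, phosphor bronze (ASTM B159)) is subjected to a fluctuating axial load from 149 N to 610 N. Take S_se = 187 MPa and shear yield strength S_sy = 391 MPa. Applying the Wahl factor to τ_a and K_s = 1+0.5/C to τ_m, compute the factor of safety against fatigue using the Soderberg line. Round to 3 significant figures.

0.978

C = D/d = 41.0/6.4 = 6.4062; K_W = (4C−1)/(4C−4)+0.615/C = 1.2347; K_s = 1+0.5/C = 1.0780
F_a = (F_max−F_min)/2 = 230.5 N; F_m = (F_max+F_min)/2 = 379.5 N
τ_a = K_W·8F_aD/(πd³) = 1.2347 × 91.803 = 113.35 MPa
τ_m = K_s·8F_mD/(πd³) = 1.0780 × 151.15 = 162.94 MPa
Soderberg: 1/n_f = τ_a/S_se + τ_m/S_sy = 113.35/187 + 162.94/391 = 0.60616 + 0.41673 = 1.0229
n_f = 1/1.0229 = 0.9776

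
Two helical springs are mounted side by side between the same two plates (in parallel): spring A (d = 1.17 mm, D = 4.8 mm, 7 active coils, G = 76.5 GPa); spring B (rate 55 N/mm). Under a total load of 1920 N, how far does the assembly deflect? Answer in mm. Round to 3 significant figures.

k_A = Gd⁴/(8D³N_a) = (76.5×10³)(1.17⁴)/(8·4.8³·7) = 23.147 N/mm
Parallel: k_eq = 23.147 + 55 = 78.147 N/mm
δ = F/k_eq = 1920/78.147 = 24.569 mm

24.6 mm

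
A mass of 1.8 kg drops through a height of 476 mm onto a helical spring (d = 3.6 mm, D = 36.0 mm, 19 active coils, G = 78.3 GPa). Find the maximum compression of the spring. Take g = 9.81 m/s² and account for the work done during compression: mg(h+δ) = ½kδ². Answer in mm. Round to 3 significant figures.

105 mm

k = Gd⁴/(8D³N_a) = (78.3×10³)(3.6⁴)/(8·36.0³·19) = 1.8545 N/mm
W = mg = 1.8 × 9.81 = 17.658 N
½kδ² − Wδ − Wh = 0 → δ = (W + √(W² + 2kWh))/k
δ = (17.658 + √(311.8 + 31174.5))/1.8545 = (17.658 + 177.44)/1.8545 = 105.21 mm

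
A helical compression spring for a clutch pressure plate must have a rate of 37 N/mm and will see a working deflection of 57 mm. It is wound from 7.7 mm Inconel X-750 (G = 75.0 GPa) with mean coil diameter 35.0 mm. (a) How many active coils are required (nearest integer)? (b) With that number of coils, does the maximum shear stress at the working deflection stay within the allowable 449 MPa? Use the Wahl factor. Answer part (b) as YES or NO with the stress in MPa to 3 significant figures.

(a) 21 coils; (b) NO, τ_max = 549 MPa

N_a = Gd⁴/(8D³k) = (75.0×10³)(7.7⁴)/(8·35.0³·37) = 20.77 → N_a = 21
Actual rate k = Gd⁴/(8D³·21) = 36.603 N/mm
Working load F = kδ = 36.603·57 = 2086.3 N
C = 35.0/7.7 = 4.5455; K_W = (4C−1)/(4C−4)+0.615/C = 1.3468
τ_max = K_W·8FD/(πd³) = 1.3468·407.31 = 548.58 MPa
τ_max > 449 MPa → exceeds allowable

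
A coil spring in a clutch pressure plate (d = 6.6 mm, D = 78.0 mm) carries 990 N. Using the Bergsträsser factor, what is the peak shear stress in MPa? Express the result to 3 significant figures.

Spring index C = D/d = 78.0/6.6 = 11.8182
K_B = (4C+2)/(4C−3) = 49.273/44.273 = 1.1129
τ₀ = 8FD/(πd³) = 8·990·78.0/(π·6.6³) = 617760/903.2 = 683.97 MPa
τ_max = K·τ₀ = 1.1129 × 683.97 = 761.22 MPa

761 MPa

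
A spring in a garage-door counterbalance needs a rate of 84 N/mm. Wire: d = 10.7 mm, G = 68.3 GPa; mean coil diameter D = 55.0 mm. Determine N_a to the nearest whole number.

8

N_a = Gd⁴/(8D³k) = (68.3×10³ × 10.7⁴)/(8 × 55.0³ × 84)
    = 8.95274e+08 / 1.11804e+08 = 8.008 → 8 coils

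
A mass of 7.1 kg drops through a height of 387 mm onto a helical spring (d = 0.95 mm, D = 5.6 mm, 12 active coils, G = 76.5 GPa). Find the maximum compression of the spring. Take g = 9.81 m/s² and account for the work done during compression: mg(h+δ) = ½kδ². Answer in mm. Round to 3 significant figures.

k = Gd⁴/(8D³N_a) = (76.5×10³)(0.95⁴)/(8·5.6³·12) = 3.6959 N/mm
W = mg = 7.1 × 9.81 = 69.651 N
½kδ² − Wδ − Wh = 0 → δ = (W + √(W² + 2kWh))/k
δ = (69.651 + √(4851.3 + 199246))/3.6959 = (69.651 + 451.77)/3.6959 = 141.08 mm

141 mm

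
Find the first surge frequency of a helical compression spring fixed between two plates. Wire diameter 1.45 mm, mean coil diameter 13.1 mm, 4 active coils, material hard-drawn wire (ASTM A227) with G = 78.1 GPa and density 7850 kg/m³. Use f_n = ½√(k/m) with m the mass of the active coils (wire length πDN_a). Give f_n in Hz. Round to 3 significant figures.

k = Gd⁴/(8D³N_a) = (78.1×10³)(1.45⁴)/(8·13.1³·4) = 4.7991 N/mm = 4799.1 N/m
Wire length L = πDN_a = π·13.1·4 = 164.62 mm
m = ρ·(πd²/4)·L = 7850 × 1.6513×10⁻⁶ m² × 0.16462 m = 0.0021339 kg
f_n = ½√(k/m) = 0.5·√(4799.1/0.0021339) = 0.5·√(2.249e+06) = 749.83 Hz

750 Hz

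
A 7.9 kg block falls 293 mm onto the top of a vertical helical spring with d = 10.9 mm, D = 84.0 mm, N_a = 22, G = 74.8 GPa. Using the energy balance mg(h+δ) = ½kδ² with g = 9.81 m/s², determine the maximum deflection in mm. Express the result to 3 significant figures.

k = Gd⁴/(8D³N_a) = (74.8×10³)(10.9⁴)/(8·84.0³·22) = 10.122 N/mm
W = mg = 7.9 × 9.81 = 77.499 N
½kδ² − Wδ − Wh = 0 → δ = (W + √(W² + 2kWh))/k
δ = (77.499 + √(6006.1 + 459675))/10.122 = (77.499 + 682.41)/10.122 = 75.076 mm

75.1 mm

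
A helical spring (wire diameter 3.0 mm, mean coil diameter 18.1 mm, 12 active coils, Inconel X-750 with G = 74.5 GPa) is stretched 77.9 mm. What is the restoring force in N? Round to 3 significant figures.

k = Gd⁴/(8D³N_a) = (74.5×10³)(3.0⁴)/(8·18.1³·12) = 10.601 N/mm
F = k·δ = 10.601 × 77.9 = 825.79 N

826 N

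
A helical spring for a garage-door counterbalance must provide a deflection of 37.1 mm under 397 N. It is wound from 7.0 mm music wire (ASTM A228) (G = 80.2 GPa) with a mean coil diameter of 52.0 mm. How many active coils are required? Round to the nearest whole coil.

16

Required rate k = F/δ = 397/37.1 = 10.701 N/mm
N_a = Gd⁴/(8D³k) = (80.2×10³ × 7.0⁴)/(8 × 52.0³ × 10.701)
    = 1.9256e+08 / 1.2037e+07 = 16 → 16 coils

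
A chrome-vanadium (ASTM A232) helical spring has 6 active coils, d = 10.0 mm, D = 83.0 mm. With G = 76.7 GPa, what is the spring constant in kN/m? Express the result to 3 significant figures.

k = Gd⁴/(8D³N_a) = (76.7×10³ × 10.0⁴) / (8 × 83.0³ × 6)
  = 7.67e+08 / 2.74458e+07 = 27.946 N/mm

27.9 kN/m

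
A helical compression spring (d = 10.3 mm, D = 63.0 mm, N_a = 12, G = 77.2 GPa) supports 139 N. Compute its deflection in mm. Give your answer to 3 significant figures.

k = Gd⁴/(8D³N_a) = (77.2×10³)(10.3⁴)/(8·63.0³·12) = 36.197 N/mm
δ = F/k = 139 / 36.197 = 3.8401 mm

3.84 mm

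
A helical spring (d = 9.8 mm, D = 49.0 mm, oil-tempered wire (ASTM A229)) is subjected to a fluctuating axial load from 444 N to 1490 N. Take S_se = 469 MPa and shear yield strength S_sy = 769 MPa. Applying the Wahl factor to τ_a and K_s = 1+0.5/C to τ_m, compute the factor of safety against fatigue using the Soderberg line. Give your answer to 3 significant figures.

C = D/d = 49.0/9.8 = 5.0000; K_W = (4C−1)/(4C−4)+0.615/C = 1.3105; K_s = 1+0.5/C = 1.1000
F_a = (F_max−F_min)/2 = 523 N; F_m = (F_max+F_min)/2 = 967 N
τ_a = K_W·8F_aD/(πd³) = 1.3105 × 69.336 = 90.865 MPa
τ_m = K_s·8F_mD/(πd³) = 1.1000 × 128.2 = 141.02 MPa
Soderberg: 1/n_f = τ_a/S_se + τ_m/S_sy = 90.865/469 + 141.02/769 = 0.19374 + 0.18338 = 0.37712
n_f = 1/0.37712 = 2.652

2.65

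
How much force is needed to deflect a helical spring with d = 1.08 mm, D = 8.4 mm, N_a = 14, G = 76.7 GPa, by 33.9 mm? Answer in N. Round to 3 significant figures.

53.3 N

k = Gd⁴/(8D³N_a) = (76.7×10³)(1.08⁴)/(8·8.4³·14) = 1.5719 N/mm
F = k·δ = 1.5719 × 33.9 = 53.289 N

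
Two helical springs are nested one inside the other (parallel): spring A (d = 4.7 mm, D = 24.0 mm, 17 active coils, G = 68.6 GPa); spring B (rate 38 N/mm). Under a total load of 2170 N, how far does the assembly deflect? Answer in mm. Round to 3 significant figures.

k_A = Gd⁴/(8D³N_a) = (68.6×10³)(4.7⁴)/(8·24.0³·17) = 17.805 N/mm
Parallel: k_eq = 17.805 + 38 = 55.805 N/mm
δ = F/k_eq = 2170/55.805 = 38.885 mm

38.9 mm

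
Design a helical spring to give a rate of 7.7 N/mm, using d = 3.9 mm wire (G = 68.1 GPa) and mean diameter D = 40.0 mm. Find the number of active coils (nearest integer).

N_a = Gd⁴/(8D³k) = (68.1×10³ × 3.9⁴)/(8 × 40.0³ × 7.7)
    = 1.57545e+07 / 3.9424e+06 = 3.996 → 4 coils

4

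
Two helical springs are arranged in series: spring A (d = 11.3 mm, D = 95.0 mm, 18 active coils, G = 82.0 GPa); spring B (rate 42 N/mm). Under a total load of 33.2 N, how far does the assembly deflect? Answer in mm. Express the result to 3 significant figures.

3.86 mm

k_A = Gd⁴/(8D³N_a) = (82.0×10³)(11.3⁴)/(8·95.0³·18) = 10.829 N/mm
Series: 1/k_eq = 1/10.829 + 1/42 = 0.11615; k_eq = 8.6093 N/mm
δ = F/k_eq = 33.2/8.6093 = 3.8563 mm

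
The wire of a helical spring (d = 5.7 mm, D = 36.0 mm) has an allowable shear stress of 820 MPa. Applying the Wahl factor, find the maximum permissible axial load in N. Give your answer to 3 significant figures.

1340 N

C = D/d = 36.0/5.7 = 6.3158
K_W = (4C−1)/(4C−4) + 0.615/C = 24.263/21.263 + 0.0974 = 1.2385
τ_max = K·8FD/(πd³) → F_max = τ_allow·πd³/(8DK)
F_max = 820·π·5.7³/(8·36.0·1.2385) = 4.7708e+05/356.68 = 1337.6 N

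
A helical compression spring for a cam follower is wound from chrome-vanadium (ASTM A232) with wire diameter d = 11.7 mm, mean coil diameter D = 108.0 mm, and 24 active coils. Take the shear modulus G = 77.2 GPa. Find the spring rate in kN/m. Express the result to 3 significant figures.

k = Gd⁴/(8D³N_a) = (77.2×10³ × 11.7⁴) / (8 × 108.0³ × 24)
  = 1.44664e+09 / 2.41865e+08 = 5.9812 N/mm

5.98 kN/m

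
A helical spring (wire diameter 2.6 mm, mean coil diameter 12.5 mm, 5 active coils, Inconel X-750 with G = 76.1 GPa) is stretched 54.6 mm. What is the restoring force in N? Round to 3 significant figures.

2430 N

k = Gd⁴/(8D³N_a) = (76.1×10³)(2.6⁴)/(8·12.5³·5) = 44.513 N/mm
F = k·δ = 44.513 × 54.6 = 2430.4 N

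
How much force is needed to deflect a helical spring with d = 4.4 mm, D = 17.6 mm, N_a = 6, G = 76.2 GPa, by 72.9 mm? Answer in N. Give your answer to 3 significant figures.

k = Gd⁴/(8D³N_a) = (76.2×10³)(4.4⁴)/(8·17.6³·6) = 109.14 N/mm
F = k·δ = 109.14 × 72.9 = 7956.4 N

7960 N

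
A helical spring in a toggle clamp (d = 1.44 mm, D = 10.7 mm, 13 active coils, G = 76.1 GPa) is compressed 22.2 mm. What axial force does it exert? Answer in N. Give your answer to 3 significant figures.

k = Gd⁴/(8D³N_a) = (76.1×10³)(1.44⁴)/(8·10.7³·13) = 2.5683 N/mm
F = k·δ = 2.5683 × 22.2 = 57.017 N

57.0 N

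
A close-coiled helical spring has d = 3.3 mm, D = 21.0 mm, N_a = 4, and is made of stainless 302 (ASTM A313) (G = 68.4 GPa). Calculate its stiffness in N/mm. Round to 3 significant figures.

27.4 N/mm

k = Gd⁴/(8D³N_a) = (68.4×10³ × 3.3⁴) / (8 × 21.0³ × 4)
  = 8.1117e+06 / 296352 = 27.372 N/mm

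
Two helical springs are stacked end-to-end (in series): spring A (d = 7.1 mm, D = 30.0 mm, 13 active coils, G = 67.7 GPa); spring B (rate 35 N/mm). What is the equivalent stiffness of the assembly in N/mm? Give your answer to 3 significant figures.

22.3 N/mm

k_A = Gd⁴/(8D³N_a) = (67.7×10³)(7.1⁴)/(8·30.0³·13) = 61.267 N/mm
Series: 1/k_eq = 1/61.267 + 1/35 = 0.044893; k_eq = 22.275 N/mm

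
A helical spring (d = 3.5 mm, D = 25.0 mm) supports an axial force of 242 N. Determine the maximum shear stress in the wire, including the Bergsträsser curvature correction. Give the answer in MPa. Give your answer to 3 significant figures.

Spring index C = D/d = 25.0/3.5 = 7.1429
K_B = (4C+2)/(4C−3) = 30.571/25.571 = 1.1955
τ₀ = 8FD/(πd³) = 8·242·25.0/(π·3.5³) = 48400/134.7 = 359.33 MPa
τ_max = K·τ₀ = 1.1955 × 359.33 = 429.59 MPa

430 MPa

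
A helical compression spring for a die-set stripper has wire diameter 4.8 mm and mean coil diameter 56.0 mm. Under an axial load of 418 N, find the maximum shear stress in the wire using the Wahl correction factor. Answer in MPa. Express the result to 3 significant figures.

605 MPa

Spring index C = D/d = 56.0/4.8 = 11.6667
K_W = (4C−1)/(4C−4) + 0.615/C = 45.667/42.667 + 0.0527 = 1.1230
τ₀ = 8FD/(πd³) = 8·418·56.0/(π·4.8³) = 187264/347.44 = 538.99 MPa
τ_max = K·τ₀ = 1.1230 × 538.99 = 605.3 MPa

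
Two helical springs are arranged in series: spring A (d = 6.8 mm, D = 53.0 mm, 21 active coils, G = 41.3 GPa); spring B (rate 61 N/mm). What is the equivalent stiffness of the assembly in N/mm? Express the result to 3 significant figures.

3.34 N/mm

k_A = Gd⁴/(8D³N_a) = (41.3×10³)(6.8⁴)/(8·53.0³·21) = 3.5306 N/mm
Series: 1/k_eq = 1/3.5306 + 1/61 = 0.29963; k_eq = 3.3374 N/mm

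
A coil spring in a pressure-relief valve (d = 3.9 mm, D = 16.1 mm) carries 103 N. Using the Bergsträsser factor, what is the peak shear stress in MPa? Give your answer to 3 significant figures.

Spring index C = D/d = 16.1/3.9 = 4.1282
K_B = (4C+2)/(4C−3) = 18.513/13.513 = 1.3700
τ₀ = 8FD/(πd³) = 8·103·16.1/(π·3.9³) = 13266.4/186.36 = 71.188 MPa
τ_max = K·τ₀ = 1.3700 × 71.188 = 97.529 MPa

97.5 MPa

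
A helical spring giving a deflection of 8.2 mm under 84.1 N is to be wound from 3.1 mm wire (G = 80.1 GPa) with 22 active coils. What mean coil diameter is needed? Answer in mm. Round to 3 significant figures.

16.0 mm

Required rate k = F/δ = 84.1/8.2 = 10.256 N/mm
D = (Gd⁴/(8N_a·k))^(1/3) = (80.1×10³·3.1⁴/(8·22·10.256))^(1/3)
  = (4098.12)^(1/3) = 16.0028 mm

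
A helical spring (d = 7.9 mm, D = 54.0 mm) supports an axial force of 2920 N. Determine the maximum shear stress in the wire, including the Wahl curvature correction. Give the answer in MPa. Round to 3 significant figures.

992 MPa

Spring index C = D/d = 54.0/7.9 = 6.8354
K_W = (4C−1)/(4C−4) + 0.615/C = 26.342/23.342 + 0.0900 = 1.2185
τ₀ = 8FD/(πd³) = 8·2920·54.0/(π·7.9³) = 1.26144e+06/1548.9 = 814.4 MPa
τ_max = K·τ₀ = 1.2185 × 814.4 = 992.34 MPa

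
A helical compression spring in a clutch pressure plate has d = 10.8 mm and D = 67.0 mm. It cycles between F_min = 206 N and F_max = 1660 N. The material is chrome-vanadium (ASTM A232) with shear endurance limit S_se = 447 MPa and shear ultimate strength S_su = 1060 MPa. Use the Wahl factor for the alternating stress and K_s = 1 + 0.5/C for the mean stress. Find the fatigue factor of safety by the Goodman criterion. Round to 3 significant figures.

2.48

C = D/d = 67.0/10.8 = 6.2037; K_W = (4C−1)/(4C−4)+0.615/C = 1.2433; K_s = 1+0.5/C = 1.0806
F_a = (F_max−F_min)/2 = 727 N; F_m = (F_max+F_min)/2 = 933 N
τ_a = K_W·8F_aD/(πd³) = 1.2433 × 98.464 = 122.42 MPa
τ_m = K_s·8F_mD/(πd³) = 1.0806 × 126.36 = 136.55 MPa
Goodman: 1/n_f = τ_a/S_se + τ_m/S_su = 122.42/447 + 136.55/1060 = 0.27386 + 0.12882 = 0.40268
n_f = 1/0.40268 = 2.483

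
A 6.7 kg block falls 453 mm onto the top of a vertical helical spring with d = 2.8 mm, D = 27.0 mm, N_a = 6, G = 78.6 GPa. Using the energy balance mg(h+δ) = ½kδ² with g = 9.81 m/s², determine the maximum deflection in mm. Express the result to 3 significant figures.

k = Gd⁴/(8D³N_a) = (78.6×10³)(2.8⁴)/(8·27.0³·6) = 5.1135 N/mm
W = mg = 6.7 × 9.81 = 65.727 N
½kδ² − Wδ − Wh = 0 → δ = (W + √(W² + 2kWh))/k
δ = (65.727 + √(4320 + 304505))/5.1135 = (65.727 + 555.72)/5.1135 = 121.53 mm

122 mm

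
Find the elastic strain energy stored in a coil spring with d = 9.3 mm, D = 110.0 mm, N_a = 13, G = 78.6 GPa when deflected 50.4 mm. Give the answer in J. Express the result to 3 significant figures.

k = Gd⁴/(8D³N_a) = (78.6×10³)(9.3⁴)/(8·110.0³·13) = 4.2476 N/mm
U = ½kδ² = 0.5 × 4.2476 × 50.4² = 5394.8 N·mm = 5.3948 J

5.39 J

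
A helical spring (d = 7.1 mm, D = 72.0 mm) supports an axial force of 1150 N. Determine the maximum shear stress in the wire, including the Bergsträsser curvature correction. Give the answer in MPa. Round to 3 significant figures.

668 MPa

Spring index C = D/d = 72.0/7.1 = 10.1408
K_B = (4C+2)/(4C−3) = 42.563/37.563 = 1.1331
τ₀ = 8FD/(πd³) = 8·1150·72.0/(π·7.1³) = 662400/1124.4 = 589.11 MPa
τ_max = K·τ₀ = 1.1331 × 589.11 = 667.52 MPa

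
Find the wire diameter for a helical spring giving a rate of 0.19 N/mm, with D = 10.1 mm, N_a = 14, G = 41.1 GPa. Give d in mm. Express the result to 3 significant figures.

0.855 mm

d = (8D³N_a·k / G)^(1/4) = (8·10.1³·14·0.19 / (41.1×10³))^0.25
  = (0.53345)^0.25 = 0.8546 mm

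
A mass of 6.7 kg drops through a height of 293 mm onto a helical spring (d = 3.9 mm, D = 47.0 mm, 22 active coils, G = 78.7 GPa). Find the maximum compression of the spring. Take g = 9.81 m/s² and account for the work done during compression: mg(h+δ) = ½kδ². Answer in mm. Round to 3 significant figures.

k = Gd⁴/(8D³N_a) = (78.7×10³)(3.9⁴)/(8·47.0³·22) = 0.99638 N/mm
W = mg = 6.7 × 9.81 = 65.727 N
½kδ² − Wδ − Wh = 0 → δ = (W + √(W² + 2kWh))/k
δ = (65.727 + √(4320 + 38376.8))/0.99638 = (65.727 + 206.63)/0.99638 = 273.35 mm

273 mm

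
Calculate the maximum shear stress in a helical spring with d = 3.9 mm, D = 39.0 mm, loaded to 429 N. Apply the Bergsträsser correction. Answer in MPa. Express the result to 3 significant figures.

Spring index C = D/d = 39.0/3.9 = 10.0000
K_B = (4C+2)/(4C−3) = 42.000/37.000 = 1.1351
τ₀ = 8FD/(πd³) = 8·429·39.0/(π·3.9³) = 133848/186.36 = 718.24 MPa
τ_max = K·τ₀ = 1.1351 × 718.24 = 815.3 MPa

815 MPa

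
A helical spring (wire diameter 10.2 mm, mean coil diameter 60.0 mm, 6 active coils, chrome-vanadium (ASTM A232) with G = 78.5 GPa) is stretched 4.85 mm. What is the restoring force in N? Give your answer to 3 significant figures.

k = Gd⁴/(8D³N_a) = (78.5×10³)(10.2⁴)/(8·60.0³·6) = 81.955 N/mm
F = k·δ = 81.955 × 4.85 = 397.48 N

397 N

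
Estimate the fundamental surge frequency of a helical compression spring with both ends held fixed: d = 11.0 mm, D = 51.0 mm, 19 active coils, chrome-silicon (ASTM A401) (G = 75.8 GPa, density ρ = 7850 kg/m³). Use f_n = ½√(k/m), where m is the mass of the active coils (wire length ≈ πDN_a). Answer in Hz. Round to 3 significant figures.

77.8 Hz

k = Gd⁴/(8D³N_a) = (75.8×10³)(11.0⁴)/(8·51.0³·19) = 55.041 N/mm = 55041 N/m
Wire length L = πDN_a = π·51.0·19 = 3044.2 mm
m = ρ·(πd²/4)·L = 7850 × 95.033×10⁻⁶ m² × 3.0442 m = 2.271 kg
f_n = ½√(k/m) = 0.5·√(55041/2.271) = 0.5·√(24236) = 77.84 Hz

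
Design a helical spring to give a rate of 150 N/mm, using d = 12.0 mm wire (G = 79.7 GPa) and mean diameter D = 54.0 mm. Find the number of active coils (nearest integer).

N_a = Gd⁴/(8D³k) = (79.7×10³ × 12.0⁴)/(8 × 54.0³ × 150)
    = 1.65266e+09 / 1.88957e+08 = 8.746 → 9 coils

9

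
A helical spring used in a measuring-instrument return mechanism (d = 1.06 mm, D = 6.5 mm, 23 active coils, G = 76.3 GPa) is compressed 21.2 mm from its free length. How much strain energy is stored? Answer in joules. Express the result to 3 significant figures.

0.428 J

k = Gd⁴/(8D³N_a) = (76.3×10³)(1.06⁴)/(8·6.5³·23) = 1.9063 N/mm
U = ½kδ² = 0.5 × 1.9063 × 21.2² = 428.38 N·mm = 0.42838 J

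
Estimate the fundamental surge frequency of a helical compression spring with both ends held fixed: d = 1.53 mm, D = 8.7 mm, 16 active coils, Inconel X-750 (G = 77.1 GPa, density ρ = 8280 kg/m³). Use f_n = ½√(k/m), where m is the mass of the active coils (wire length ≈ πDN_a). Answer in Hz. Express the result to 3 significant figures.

434 Hz

k = Gd⁴/(8D³N_a) = (77.1×10³)(1.53⁴)/(8·8.7³·16) = 5.0125 N/mm = 5012.5 N/m
Wire length L = πDN_a = π·8.7·16 = 437.31 mm
m = ρ·(πd²/4)·L = 8280 × 1.8385×10⁻⁶ m² × 0.43731 m = 0.0066572 kg
f_n = ½√(k/m) = 0.5·√(5012.5/0.0066572) = 0.5·√(7.5294e+05) = 433.86 Hz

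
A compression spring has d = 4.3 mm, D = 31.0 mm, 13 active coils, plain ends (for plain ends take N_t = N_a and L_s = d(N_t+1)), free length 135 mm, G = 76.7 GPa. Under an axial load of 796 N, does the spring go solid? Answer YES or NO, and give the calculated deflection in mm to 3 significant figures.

k = Gd⁴/(8D³N_a) = (76.7×10³)(4.3⁴)/(8·31.0³·13) = 8.4635 N/mm
N_t = 13; L_s = 4.3·14 = 60.2 mm; δ_solid = L₀ − L_s = 135 − 60.2 = 74.8 mm
δ = F/k = 796/8.4635 = 94.051 mm
δ ≥ δ_solid → spring goes solid

YES, δ = 94.1 mm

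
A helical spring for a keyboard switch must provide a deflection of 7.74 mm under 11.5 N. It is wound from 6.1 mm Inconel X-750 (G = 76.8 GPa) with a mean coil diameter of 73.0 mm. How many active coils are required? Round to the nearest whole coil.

23

Required rate k = F/δ = 11.5/7.74 = 1.4858 N/mm
N_a = Gd⁴/(8D³k) = (76.8×10³ × 6.1⁴)/(8 × 73.0³ × 1.4858)
    = 1.06336e+08 / 4.62397e+06 = 23 → 23 coils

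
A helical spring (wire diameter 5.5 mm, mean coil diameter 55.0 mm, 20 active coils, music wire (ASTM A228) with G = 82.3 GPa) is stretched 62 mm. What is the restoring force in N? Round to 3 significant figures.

175 N

k = Gd⁴/(8D³N_a) = (82.3×10³)(5.5⁴)/(8·55.0³·20) = 2.8291 N/mm
F = k·δ = 2.8291 × 62 = 175.4 N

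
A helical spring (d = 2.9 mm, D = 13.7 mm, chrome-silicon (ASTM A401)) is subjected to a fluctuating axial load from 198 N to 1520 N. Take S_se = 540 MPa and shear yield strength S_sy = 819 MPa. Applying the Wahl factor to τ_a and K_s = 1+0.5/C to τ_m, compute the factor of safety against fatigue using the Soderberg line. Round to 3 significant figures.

C = D/d = 13.7/2.9 = 4.7241; K_W = (4C−1)/(4C−4)+0.615/C = 1.3316; K_s = 1+0.5/C = 1.1058
F_a = (F_max−F_min)/2 = 661 N; F_m = (F_max+F_min)/2 = 859 N
τ_a = K_W·8F_aD/(πd³) = 1.3316 × 945.51 = 1259 MPa
τ_m = K_s·8F_mD/(πd³) = 1.1058 × 1228.7 = 1358.8 MPa
Soderberg: 1/n_f = τ_a/S_se + τ_m/S_sy = 1259/540 + 1358.8/819 = 2.33152 + 1.65908 = 3.9906
n_f = 1/3.9906 = 0.2506

0.251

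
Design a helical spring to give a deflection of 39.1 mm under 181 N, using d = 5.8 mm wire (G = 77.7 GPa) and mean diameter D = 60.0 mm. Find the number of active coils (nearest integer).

Required rate k = F/δ = 181/39.1 = 4.6292 N/mm
N_a = Gd⁴/(8D³k) = (77.7×10³ × 5.8⁴)/(8 × 60.0³ × 4.6292)
    = 8.79292e+07 / 7.99918e+06 = 10.99 → 11 coils

11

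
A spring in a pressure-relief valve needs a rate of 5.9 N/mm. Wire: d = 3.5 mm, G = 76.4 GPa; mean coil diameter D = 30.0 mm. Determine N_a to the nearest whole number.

9

N_a = Gd⁴/(8D³k) = (76.4×10³ × 3.5⁴)/(8 × 30.0³ × 5.9)
    = 1.14648e+07 / 1.2744e+06 = 8.996 → 9 coils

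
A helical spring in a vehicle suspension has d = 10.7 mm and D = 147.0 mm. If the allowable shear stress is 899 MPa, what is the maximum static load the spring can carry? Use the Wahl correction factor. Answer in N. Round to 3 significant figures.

2670 N

C = D/d = 147.0/10.7 = 13.7383
K_W = (4C−1)/(4C−4) + 0.615/C = 53.953/50.953 + 0.0448 = 1.1036
τ_max = K·8FD/(πd³) → F_max = τ_allow·πd³/(8DK)
F_max = 899·π·10.7³/(8·147.0·1.1036) = 3.4599e+06/1297.9 = 2665.8 N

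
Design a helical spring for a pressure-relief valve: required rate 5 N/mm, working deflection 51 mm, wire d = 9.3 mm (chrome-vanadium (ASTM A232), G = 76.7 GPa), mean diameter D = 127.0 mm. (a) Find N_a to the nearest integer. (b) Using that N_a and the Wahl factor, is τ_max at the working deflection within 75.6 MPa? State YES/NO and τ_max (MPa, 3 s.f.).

(a) 7 coils; (b) NO, τ_max = 113 MPa

N_a = Gd⁴/(8D³k) = (76.7×10³)(9.3⁴)/(8·127.0³·5) = 7.003 → N_a = 7
Actual rate k = Gd⁴/(8D³·7) = 5.0018 N/mm
Working load F = kδ = 5.0018·51 = 255.09 N
C = 127.0/9.3 = 13.6559; K_W = (4C−1)/(4C−4)+0.615/C = 1.1043
τ_max = K_W·8FD/(πd³) = 1.1043·102.56 = 113.26 MPa
τ_max > 75.6 MPa → exceeds allowable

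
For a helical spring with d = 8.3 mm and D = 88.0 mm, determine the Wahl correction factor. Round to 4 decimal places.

C = D/d = 88.0/8.3 = 10.6024
K_W = (4C−1)/(4C−4) + 0.615/C = 41.410/38.410 + 0.0580 = 1.1361

1.1361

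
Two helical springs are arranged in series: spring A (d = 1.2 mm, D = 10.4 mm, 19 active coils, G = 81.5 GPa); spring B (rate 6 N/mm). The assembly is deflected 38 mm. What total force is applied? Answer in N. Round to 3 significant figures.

k_A = Gd⁴/(8D³N_a) = (81.5×10³)(1.2⁴)/(8·10.4³·19) = 0.98841 N/mm
Series: 1/k_eq = 1/0.98841 + 1/6 = 1.1784; k_eq = 0.84862 N/mm
F = k_eq·δ = 0.84862·38 = 32.247 N

32.2 N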